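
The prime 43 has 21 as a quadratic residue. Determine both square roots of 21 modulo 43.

Since 43 ≡ 3 (mod 4), a square root of 21 is 21^((43+1)/4) = 21^11 mod 43.
Repeated squaring: 21^2≡11, 21^4≡35, 21^8≡21 (mod 43).
21^11 = 21^(8+2+1) ≡ 35 (mod 43).
Check: 35² = 1225 ≡ 21 (mod 43). The two roots are 8 and 35.

8, 35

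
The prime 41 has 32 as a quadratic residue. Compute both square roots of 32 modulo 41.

41 ≡ 1 (mod 4), so we find a root by search.
Trying successive values, 14² = 196 ≡ 32 (mod 41). The other root is 41 − 14 = 27.

14, 27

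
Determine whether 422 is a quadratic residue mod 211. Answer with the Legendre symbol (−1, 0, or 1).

First reduce: 422 ≡ 0 (mod 211).
Top reduces to 0: gcd > 1, so the symbol is 0.

0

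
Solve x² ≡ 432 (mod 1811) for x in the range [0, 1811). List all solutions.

793, 1018

Since 1811 ≡ 3 (mod 4), a square root of 432 is 432^((1811+1)/4) = 432^453 mod 1811.
Repeated squaring: 432^2≡91, 432^4≡1037, 432^8≡1446, 432^16≡1022, 432^32≡1348, 432^64≡671, 432^128≡1113, 432^256≡45 (mod 1811).
432^453 = 432^(256+128+64+4+1) ≡ 793 (mod 1811).
Check: 793² = 628849 ≡ 432 (mod 1811). The two roots are 793 and 1018.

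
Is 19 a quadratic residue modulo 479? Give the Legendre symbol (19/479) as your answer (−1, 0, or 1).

Reciprocity: 19 ≡ 3 and 479 ≡ 3 (mod 4), so (19/479) = −(479/19).
Reduce top mod 19: now compute (4/19).
Pull out 2^2: since 19 ≡ 3 (mod 8), (2/19) = -1, so (2/19)^2 = +1.
Reached (1/19) = 1. Collecting the sign flips along the way, the symbol is -1.

-1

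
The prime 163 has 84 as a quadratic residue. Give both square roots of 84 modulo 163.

Since 163 ≡ 3 (mod 4), a square root of 84 is 84^((163+1)/4) = 84^41 mod 163.
Repeated squaring: 84^2≡47, 84^4≡90, 84^8≡113, 84^16≡55, 84^32≡91 (mod 163).
84^41 = 84^(32+8+1) ≡ 35 (mod 163).
Check: 35² = 1225 ≡ 84 (mod 163). The two roots are 35 and 128.

35, 128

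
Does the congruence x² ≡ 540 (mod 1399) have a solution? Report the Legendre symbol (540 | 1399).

-1

Pull out 2^2: since 1399 ≡ 7 (mod 8), (2/1399) = +1, so (2/1399)^2 = +1.
Reciprocity: 135 ≡ 3 and 1399 ≡ 3 (mod 4), so (135/1399) = −(1399/135).
Reduce top mod 135: now compute (49/135).
Reciprocity: 49 ≡ 1 and 135 ≡ 3 (mod 4), so (49/135) = +(135/49).
Reduce top mod 49: now compute (37/49).
Reciprocity: 37 ≡ 1 and 49 ≡ 1 (mod 4), so (37/49) = +(49/37).
Reduce top mod 37: now compute (12/37).
Pull out 2^2: since 37 ≡ 5 (mod 8), (2/37) = -1, so (2/37)^2 = +1.
Reciprocity: 3 ≡ 3 and 37 ≡ 1 (mod 4), so (3/37) = +(37/3).
Reduce top mod 3: now compute (1/3).
Reached (1/3) = 1. Collecting the sign flips along the way, the symbol is -1.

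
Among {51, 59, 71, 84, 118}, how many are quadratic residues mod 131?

(51/131) = -1 → non-residue.
(59/131) = +1 → QR.
(71/131) = -1 → non-residue.
(84/131) = +1 → QR.
(118/131) = -1 → non-residue.
Total quadratic residues among the 5: 2.

2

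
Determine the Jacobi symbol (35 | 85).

0

Reciprocity: 35 ≡ 3 and 85 ≡ 1 (mod 4), so (35/85) = +(85/35).
Reduce top mod 35: now compute (15/35).
Reciprocity: 15 ≡ 3 and 35 ≡ 3 (mod 4), so (15/35) = −(35/15).
Reduce top mod 15: now compute (5/15).
Reciprocity: 5 ≡ 1 and 15 ≡ 3 (mod 4), so (5/15) = +(15/5).
Reduce top mod 5: now compute (0/5).
Top reduces to 0: gcd > 1, so the symbol is 0.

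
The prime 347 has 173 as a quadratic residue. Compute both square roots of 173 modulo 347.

Since 347 ≡ 3 (mod 4), a square root of 173 is 173^((347+1)/4) = 173^87 mod 347.
Repeated squaring: 173^2≡87, 173^4≡282, 173^8≡61, 173^16≡251, 173^32≡194, 173^64≡160 (mod 347).
173^87 = 173^(64+16+4+2+1) ≡ 120 (mod 347).
Check: 120² = 14400 ≡ 173 (mod 347). The two roots are 120 and 227.

120, 227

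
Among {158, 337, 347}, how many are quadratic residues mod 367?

(158/367) = -1 → non-residue.
(337/367) = -1 → non-residue.
(347/367) = +1 → QR.
Total quadratic residues among the 3: 1.

1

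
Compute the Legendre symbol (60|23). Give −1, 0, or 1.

-1

Euler's criterion: (60/23) ≡ 14^11 (mod 23).
14^2 ≡ 12 (mod 23)
14^4 ≡ 6 (mod 23)
14^8 ≡ 13 (mod 23)
14^11 = 14^(8+2+1) ≡ 22 (mod 23).
Result is 22 ≡ −1, so (60/23) = −1.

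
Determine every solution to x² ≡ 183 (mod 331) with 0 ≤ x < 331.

50, 281

Since 331 ≡ 3 (mod 4), a square root of 183 is 183^((331+1)/4) = 183^83 mod 331.
Repeated squaring: 183^2≡58, 183^4≡54, 183^8≡268, 183^16≡328, 183^32≡9, 183^64≡81 (mod 331).
183^83 = 183^(64+16+2+1) ≡ 281 (mod 331).
Check: 281² = 78961 ≡ 183 (mod 331). The two roots are 50 and 281.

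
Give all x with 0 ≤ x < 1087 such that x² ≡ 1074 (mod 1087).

Since 1087 ≡ 3 (mod 4), a square root of 1074 is 1074^((1087+1)/4) = 1074^272 mod 1087.
Repeated squaring: 1074^2≡169, 1074^4≡299, 1074^8≡267, 1074^16≡634, 1074^32≡853, 1074^64≡406, 1074^128≡699, 1074^256≡538 (mod 1087).
1074^272 = 1074^(256+16) ≡ 861 (mod 1087).
Check: 861² = 741321 ≡ 1074 (mod 1087). The two roots are 226 and 861.

226, 861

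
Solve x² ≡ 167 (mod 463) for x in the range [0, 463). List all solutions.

Since 463 ≡ 3 (mod 4), a square root of 167 is 167^((463+1)/4) = 167^116 mod 463.
Repeated squaring: 167^2≡109, 167^4≡306, 167^8≡110, 167^16≡62, 167^32≡140, 167^64≡154 (mod 463).
167^116 = 167^(64+32+16+4) ≡ 359 (mod 463).
Check: 359² = 128881 ≡ 167 (mod 463). The two roots are 104 and 359.

104, 359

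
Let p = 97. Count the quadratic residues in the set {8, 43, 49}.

(8/97) = +1 → QR.
(43/97) = +1 → QR.
(49/97) = +1 → QR.
Total quadratic residues among the 3: 3.

3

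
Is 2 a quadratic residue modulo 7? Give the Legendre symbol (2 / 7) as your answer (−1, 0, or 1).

1

Euler's criterion: (2/7) ≡ 2^3 (mod 7).
2^2 ≡ 4 (mod 7)
2^3 = 2^(2+1) ≡ 1 (mod 7).
Result is 1, so (2/7) = 1.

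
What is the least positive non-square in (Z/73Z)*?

(2/73) = +1, so 2 is a residue.
(3/73) = +1, so 3 is a residue.
(4/73) = +1, so 4 is a residue.
(5/73) = −1, so 5 is the smallest positive non-residue mod 73.

5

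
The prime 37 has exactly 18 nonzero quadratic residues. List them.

Square k = 1,…,18 (k and 37−k give the same square):
1²=1, 2²=4, 3²=9, 4²=16, 5²=25, 6²=36, 7²≡12, 8²≡27, 9²≡7, 10²≡26, 11²≡10, 12²≡33, 13²≡21, 14²≡11, 15²≡3, 16²≡34, 17²≡30, 18²≡28 (mod 37).
So the quadratic residues mod 37 are {1, 3, 4, 7, 9, 10, 11, 12, 16, 21, 25, 26, 27, 28, 30, 33, 34, 36}.

1,3,4,7,9,10,11,12,16,21,25,26,27,28,30,33,34,36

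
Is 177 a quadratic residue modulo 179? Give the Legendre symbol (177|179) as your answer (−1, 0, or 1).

1

Reciprocity: 177 ≡ 1 and 179 ≡ 3 (mod 4), so (177/179) = +(179/177).
Reduce top mod 177: now compute (2/177).
Pull out 2: since 177 ≡ 1 (mod 8), (2/177) = +1.
Reached (1/177) = 1. Collecting the sign flips along the way, the symbol is +1.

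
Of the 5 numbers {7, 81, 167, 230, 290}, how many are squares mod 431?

3

(7/431) = -1 → non-residue.
(81/431) = +1 → QR.
(167/431) = -1 → non-residue.
(230/431) = +1 → QR.
(290/431) = +1 → QR.
Total quadratic residues among the 5: 3.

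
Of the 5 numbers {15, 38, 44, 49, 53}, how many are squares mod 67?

2

(15/67) = +1 → QR.
(38/67) = -1 → non-residue.
(44/67) = -1 → non-residue.
(49/67) = +1 → QR.
(53/67) = -1 → non-residue.
Total quadratic residues among the 5: 2.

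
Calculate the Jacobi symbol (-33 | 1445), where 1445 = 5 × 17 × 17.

-1

First reduce: -33 ≡ 1412 (mod 1445).
Pull out 2^2: since 1445 ≡ 5 (mod 8), (2/1445) = -1, so (2/1445)^2 = +1.
Reciprocity: 353 ≡ 1 and 1445 ≡ 1 (mod 4), so (353/1445) = +(1445/353).
Reduce top mod 353: now compute (33/353).
Reciprocity: 33 ≡ 1 and 353 ≡ 1 (mod 4), so (33/353) = +(353/33).
Reduce top mod 33: now compute (23/33).
Reciprocity: 23 ≡ 3 and 33 ≡ 1 (mod 4), so (23/33) = +(33/23).
Reduce top mod 23: now compute (10/23).
Pull out 2: since 23 ≡ 7 (mod 8), (2/23) = +1.
Reciprocity: 5 ≡ 1 and 23 ≡ 3 (mod 4), so (5/23) = +(23/5).
Reduce top mod 5: now compute (3/5).
Reciprocity: 3 ≡ 3 and 5 ≡ 1 (mod 4), so (3/5) = +(5/3).
Reduce top mod 3: now compute (2/3).
Pull out 2: since 3 ≡ 3 (mod 8), (2/3) = -1.
Reached (1/3) = 1. Collecting the sign flips along the way, the symbol is -1.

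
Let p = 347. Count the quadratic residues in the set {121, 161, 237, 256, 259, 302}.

5

(121/347) = +1 → QR.
(161/347) = +1 → QR.
(237/347) = -1 → non-residue.
(256/347) = +1 → QR.
(259/347) = +1 → QR.
(302/347) = +1 → QR.
Total quadratic residues among the 6: 5.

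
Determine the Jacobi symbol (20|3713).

Pull out 2^2: since 3713 ≡ 1 (mod 8), (2/3713) = +1, so (2/3713)^2 = +1.
Reciprocity: 5 ≡ 1 and 3713 ≡ 1 (mod 4), so (5/3713) = +(3713/5).
Reduce top mod 5: now compute (3/5).
Reciprocity: 3 ≡ 3 and 5 ≡ 1 (mod 4), so (3/5) = +(5/3).
Reduce top mod 3: now compute (2/3).
Pull out 2: since 3 ≡ 3 (mod 8), (2/3) = -1.
Reached (1/3) = 1. Collecting the sign flips along the way, the symbol is -1.

-1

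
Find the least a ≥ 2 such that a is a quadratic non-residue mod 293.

2

(2/293) = −1, so 2 is the smallest positive non-residue mod 293.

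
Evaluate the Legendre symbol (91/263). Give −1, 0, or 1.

Reciprocity: 91 ≡ 3 and 263 ≡ 3 (mod 4), so (91/263) = −(263/91).
Reduce top mod 91: now compute (81/91).
Reciprocity: 81 ≡ 1 and 91 ≡ 3 (mod 4), so (81/91) = +(91/81).
Reduce top mod 81: now compute (10/81).
Pull out 2: since 81 ≡ 1 (mod 8), (2/81) = +1.
Reciprocity: 5 ≡ 1 and 81 ≡ 1 (mod 4), so (5/81) = +(81/5).
Reduce top mod 5: now compute (1/5).
Reached (1/5) = 1. Collecting the sign flips along the way, the symbol is -1.

-1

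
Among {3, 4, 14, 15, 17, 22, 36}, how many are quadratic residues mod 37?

(3/37) = +1 → QR.
(4/37) = +1 → QR.
(14/37) = -1 → non-residue.
(15/37) = -1 → non-residue.
(17/37) = -1 → non-residue.
(22/37) = -1 → non-residue.
(36/37) = +1 → QR.
Total quadratic residues among the 7: 3.

3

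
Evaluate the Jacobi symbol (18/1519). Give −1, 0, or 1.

1

Pull out 2: since 1519 ≡ 7 (mod 8), (2/1519) = +1.
Reciprocity: 9 ≡ 1 and 1519 ≡ 3 (mod 4), so (9/1519) = +(1519/9).
Reduce top mod 9: now compute (7/9).
Reciprocity: 7 ≡ 3 and 9 ≡ 1 (mod 4), so (7/9) = +(9/7).
Reduce top mod 7: now compute (2/7).
Pull out 2: since 7 ≡ 7 (mod 8), (2/7) = +1.
Reached (1/7) = 1. Collecting the sign flips along the way, the symbol is +1.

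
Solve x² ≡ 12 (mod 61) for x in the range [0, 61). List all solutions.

16, 45

61 ≡ 1 (mod 4), so we find a root by search.
Trying successive values, 16² = 256 ≡ 12 (mod 61). The other root is 61 − 16 = 45.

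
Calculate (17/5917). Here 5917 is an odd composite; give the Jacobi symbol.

1

Reciprocity: 17 ≡ 1 and 5917 ≡ 1 (mod 4), so (17/5917) = +(5917/17).
Reduce top mod 17: now compute (1/17).
Reached (1/17) = 1. Collecting the sign flips along the way, the symbol is +1.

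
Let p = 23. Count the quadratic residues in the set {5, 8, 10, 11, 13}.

(5/23) = -1 → non-residue.
(8/23) = +1 → QR.
(10/23) = -1 → non-residue.
(11/23) = -1 → non-residue.
(13/23) = +1 → QR.
Total quadratic residues among the 5: 2.

2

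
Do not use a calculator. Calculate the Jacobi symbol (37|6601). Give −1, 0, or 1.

-1

Reciprocity: 37 ≡ 1 and 6601 ≡ 1 (mod 4), so (37/6601) = +(6601/37).
Reduce top mod 37: now compute (15/37).
Reciprocity: 15 ≡ 3 and 37 ≡ 1 (mod 4), so (15/37) = +(37/15).
Reduce top mod 15: now compute (7/15).
Reciprocity: 7 ≡ 3 and 15 ≡ 3 (mod 4), so (7/15) = −(15/7).
Reduce top mod 7: now compute (1/7).
Reached (1/7) = 1. Collecting the sign flips along the way, the symbol is -1.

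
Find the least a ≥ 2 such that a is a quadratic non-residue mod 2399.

(2/2399) = +1, so 2 is a residue.
(3/2399) = +1, so 3 is a residue.
(4/2399) = +1, so 4 is a residue.
(5/2399) = +1, so 5 is a residue.
(6/2399) = +1, so 6 is a residue.
(7/2399) = +1, so 7 is a residue.
(8/2399) = +1, so 8 is a residue.
(9/2399) = +1, so 9 is a residue.
(10/2399) = +1, so 10 is a residue.
(11/2399) = −1, so 11 is the smallest positive non-residue mod 2399.

11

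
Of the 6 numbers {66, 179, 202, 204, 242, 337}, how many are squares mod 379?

(66/379) = -1 → non-residue.
(179/379) = +1 → QR.
(202/379) = -1 → non-residue.
(204/379) = +1 → QR.
(242/379) = -1 → non-residue.
(337/379) = +1 → QR.
Total quadratic residues among the 6: 3.

3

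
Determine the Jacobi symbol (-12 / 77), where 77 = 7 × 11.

First reduce: -12 ≡ 65 (mod 77).
Reciprocity: 65 ≡ 1 and 77 ≡ 1 (mod 4), so (65/77) = +(77/65).
Reduce top mod 65: now compute (12/65).
Pull out 2^2: since 65 ≡ 1 (mod 8), (2/65) = +1, so (2/65)^2 = +1.
Reciprocity: 3 ≡ 3 and 65 ≡ 1 (mod 4), so (3/65) = +(65/3).
Reduce top mod 3: now compute (2/3).
Pull out 2: since 3 ≡ 3 (mod 8), (2/3) = -1.
Reached (1/3) = 1. Collecting the sign flips along the way, the symbol is -1.

-1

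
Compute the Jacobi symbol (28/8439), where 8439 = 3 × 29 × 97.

Pull out 2^2: since 8439 ≡ 7 (mod 8), (2/8439) = +1, so (2/8439)^2 = +1.
Reciprocity: 7 ≡ 3 and 8439 ≡ 3 (mod 4), so (7/8439) = −(8439/7).
Reduce top mod 7: now compute (4/7).
Pull out 2^2: since 7 ≡ 7 (mod 8), (2/7) = +1, so (2/7)^2 = +1.
Reached (1/7) = 1. Collecting the sign flips along the way, the symbol is -1.

-1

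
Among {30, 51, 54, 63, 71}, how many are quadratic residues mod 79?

(30/79) = -1 → non-residue.
(51/79) = +1 → QR.
(54/79) = -1 → non-residue.
(63/79) = -1 → non-residue.
(71/79) = -1 → non-residue.
Total quadratic residues among the 5: 1.

1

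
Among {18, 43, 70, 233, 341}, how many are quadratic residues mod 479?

(18/479) = +1 → QR.
(43/479) = -1 → non-residue.
(70/479) = +1 → QR.
(233/479) = +1 → QR.
(341/479) = -1 → non-residue.
Total quadratic residues among the 5: 3.

3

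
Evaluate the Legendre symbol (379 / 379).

First reduce: 379 ≡ 0 (mod 379).
Top reduces to 0: gcd > 1, so the symbol is 0.

0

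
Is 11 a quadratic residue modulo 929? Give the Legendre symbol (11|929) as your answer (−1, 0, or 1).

1

Reciprocity: 11 ≡ 3 and 929 ≡ 1 (mod 4), so (11/929) = +(929/11).
Reduce top mod 11: now compute (5/11).
Reciprocity: 5 ≡ 1 and 11 ≡ 3 (mod 4), so (5/11) = +(11/5).
Reduce top mod 5: now compute (1/5).
Reached (1/5) = 1. Collecting the sign flips along the way, the symbol is +1.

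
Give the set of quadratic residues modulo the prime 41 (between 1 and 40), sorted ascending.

1,2,4,5,8,9,10,16,18,20,21,23,25,31,32,33,36,37,39,40

Square k = 1,…,20 (k and 41−k give the same square):
1²=1, 2²=4, 3²=9, 4²=16, 5²=25, 6²=36, 7²≡8, 8²≡23, 9²≡40, 10²≡18, 11²≡39, 12²≡21, 13²≡5, 14²≡32, 15²≡20, 16²≡10, 17²≡2, 18²≡37, 19²≡33, 20²≡31 (mod 41).
So the quadratic residues mod 41 are {1, 2, 4, 5, 8, 9, 10, 16, 18, 20, 21, 23, 25, 31, 32, 33, 36, 37, 39, 40}.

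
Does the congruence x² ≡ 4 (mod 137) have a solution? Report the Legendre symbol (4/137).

1

Pull out 2^2: since 137 ≡ 1 (mod 8), (2/137) = +1, so (2/137)^2 = +1.
Reached (1/137) = 1. Collecting the sign flips along the way, the symbol is +1.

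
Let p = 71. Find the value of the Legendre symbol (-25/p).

-1

Euler's criterion: (-25/71) ≡ 46^35 (mod 71).
46^2 ≡ 57 (mod 71)
46^4 ≡ 54 (mod 71)
46^8 ≡ 5 (mod 71)
46^16 ≡ 25 (mod 71)
46^32 ≡ 57 (mod 71)
46^35 = 46^(32+2+1) ≡ 70 (mod 71).
Result is 70 ≡ −1, so (-25/71) = −1.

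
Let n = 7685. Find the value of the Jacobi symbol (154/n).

Pull out 2: since 7685 ≡ 5 (mod 8), (2/7685) = -1.
Reciprocity: 77 ≡ 1 and 7685 ≡ 1 (mod 4), so (77/7685) = +(7685/77).
Reduce top mod 77: now compute (62/77).
Pull out 2: since 77 ≡ 5 (mod 8), (2/77) = -1.
Reciprocity: 31 ≡ 3 and 77 ≡ 1 (mod 4), so (31/77) = +(77/31).
Reduce top mod 31: now compute (15/31).
Reciprocity: 15 ≡ 3 and 31 ≡ 3 (mod 4), so (15/31) = −(31/15).
Reduce top mod 15: now compute (1/15).
Reached (1/15) = 1. Collecting the sign flips along the way, the symbol is -1.

-1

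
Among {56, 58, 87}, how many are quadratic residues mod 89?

(56/89) = -1 → non-residue.
(58/89) = -1 → non-residue.
(87/89) = +1 → QR.
Total quadratic residues among the 3: 1.

1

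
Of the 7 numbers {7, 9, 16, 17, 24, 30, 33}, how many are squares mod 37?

(7/37) = +1 → QR.
(9/37) = +1 → QR.
(16/37) = +1 → QR.
(17/37) = -1 → non-residue.
(24/37) = -1 → non-residue.
(30/37) = +1 → QR.
(33/37) = +1 → QR.
Total quadratic residues among the 7: 5.

5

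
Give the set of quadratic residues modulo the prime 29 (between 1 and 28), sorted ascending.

1,4,5,6,7,9,13,16,20,22,23,24,25,28

Square k = 1,…,14 (k and 29−k give the same square):
1²=1, 2²=4, 3²=9, 4²=16, 5²=25, 6²≡7, 7²≡20, 8²≡6, 9²≡23, 10²≡13, 11²≡5, 12²≡28, 13²≡24, 14²≡22 (mod 29).
So the quadratic residues mod 29 are {1, 4, 5, 6, 7, 9, 13, 16, 20, 22, 23, 24, 25, 28}.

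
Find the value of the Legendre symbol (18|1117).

Euler's criterion: (18/1117) ≡ 18^558 (mod 1117).
18^2 ≡ 324 (mod 1117)
18^4 ≡ 1095 (mod 1117)
18^8 ≡ 484 (mod 1117)
18^16 ≡ 803 (mod 1117)
18^32 ≡ 300 (mod 1117)
18^64 ≡ 640 (mod 1117)
18^128 ≡ 778 (mod 1117)
18^256 ≡ 987 (mod 1117)
18^512 ≡ 145 (mod 1117)
18^558 = 18^(512+32+8+4+2) ≡ 1116 (mod 1117).
Result is 1116 ≡ −1, so (18/1117) = −1.

-1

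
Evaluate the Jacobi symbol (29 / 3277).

Reciprocity: 29 ≡ 1 and 3277 ≡ 1 (mod 4), so (29/3277) = +(3277/29).
Reduce top mod 29: now compute (0/29).
Top reduces to 0: gcd > 1, so the symbol is 0.

0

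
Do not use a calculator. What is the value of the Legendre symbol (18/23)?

Euler's criterion: (18/23) ≡ 18^11 (mod 23).
18^2 ≡ 2 (mod 23)
18^4 ≡ 4 (mod 23)
18^8 ≡ 16 (mod 23)
18^11 = 18^(8+2+1) ≡ 1 (mod 23).
Result is 1, so (18/23) = 1.

1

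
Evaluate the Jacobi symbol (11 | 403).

1

Reciprocity: 11 ≡ 3 and 403 ≡ 3 (mod 4), so (11/403) = −(403/11).
Reduce top mod 11: now compute (7/11).
Reciprocity: 7 ≡ 3 and 11 ≡ 3 (mod 4), so (7/11) = −(11/7).
Reduce top mod 7: now compute (4/7).
Pull out 2^2: since 7 ≡ 7 (mod 8), (2/7) = +1, so (2/7)^2 = +1.
Reached (1/7) = 1. Collecting the sign flips along the way, the symbol is +1.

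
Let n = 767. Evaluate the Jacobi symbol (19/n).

-1

Reciprocity: 19 ≡ 3 and 767 ≡ 3 (mod 4), so (19/767) = −(767/19).
Reduce top mod 19: now compute (7/19).
Reciprocity: 7 ≡ 3 and 19 ≡ 3 (mod 4), so (7/19) = −(19/7).
Reduce top mod 7: now compute (5/7).
Reciprocity: 5 ≡ 1 and 7 ≡ 3 (mod 4), so (5/7) = +(7/5).
Reduce top mod 5: now compute (2/5).
Pull out 2: since 5 ≡ 5 (mod 8), (2/5) = -1.
Reached (1/5) = 1. Collecting the sign flips along the way, the symbol is -1.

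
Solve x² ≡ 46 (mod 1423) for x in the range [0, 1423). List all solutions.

173, 1250

Since 1423 ≡ 3 (mod 4), a square root of 46 is 46^((1423+1)/4) = 46^356 mod 1423.
Repeated squaring: 46^2≡693, 46^4≡698, 46^8≡538, 46^16≡575, 46^32≡489, 46^64≡57, 46^128≡403, 46^256≡187 (mod 1423).
46^356 = 46^(256+64+32+4) ≡ 1250 (mod 1423).
Check: 1250² = 1562500 ≡ 46 (mod 1423). The two roots are 173 and 1250.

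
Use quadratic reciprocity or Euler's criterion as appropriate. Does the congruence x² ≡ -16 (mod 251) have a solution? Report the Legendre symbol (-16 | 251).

-1

First reduce: -16 ≡ 235 (mod 251).
Reciprocity: 235 ≡ 3 and 251 ≡ 3 (mod 4), so (235/251) = −(251/235).
Reduce top mod 235: now compute (16/235).
Pull out 2^4: since 235 ≡ 3 (mod 8), (2/235) = -1, so (2/235)^4 = +1.
Reached (1/235) = 1. Collecting the sign flips along the way, the symbol is -1.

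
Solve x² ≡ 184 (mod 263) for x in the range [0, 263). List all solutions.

45, 218

Since 263 ≡ 3 (mod 4), a square root of 184 is 184^((263+1)/4) = 184^66 mod 263.
Repeated squaring: 184^2≡192, 184^4≡44, 184^8≡95, 184^16≡83, 184^32≡51, 184^64≡234 (mod 263).
184^66 = 184^(64+2) ≡ 218 (mod 263).
Check: 218² = 47524 ≡ 184 (mod 263). The two roots are 45 and 218.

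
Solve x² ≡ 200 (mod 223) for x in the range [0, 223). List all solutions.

73, 150

Since 223 ≡ 3 (mod 4), a square root of 200 is 200^((223+1)/4) = 200^56 mod 223.
Repeated squaring: 200^2≡83, 200^4≡199, 200^8≡130, 200^16≡175, 200^32≡74 (mod 223).
200^56 = 200^(32+16+8) ≡ 73 (mod 223).
Check: 73² = 5329 ≡ 200 (mod 223). The two roots are 73 and 150.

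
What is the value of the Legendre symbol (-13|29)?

1

Euler's criterion: (-13/29) ≡ 16^14 (mod 29).
16^2 ≡ 24 (mod 29)
16^4 ≡ 25 (mod 29)
16^8 ≡ 16 (mod 29)
16^14 = 16^(8+4+2) ≡ 1 (mod 29).
Result is 1, so (-13/29) = 1.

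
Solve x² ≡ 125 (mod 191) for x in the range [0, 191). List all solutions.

Since 191 ≡ 3 (mod 4), a square root of 125 is 125^((191+1)/4) = 125^48 mod 191.
Repeated squaring: 125^2≡154, 125^4≡32, 125^8≡69, 125^16≡177, 125^32≡5 (mod 191).
125^48 = 125^(32+16) ≡ 121 (mod 191).
Check: 121² = 14641 ≡ 125 (mod 191). The two roots are 70 and 121.

70, 121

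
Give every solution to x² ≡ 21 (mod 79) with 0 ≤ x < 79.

Since 79 ≡ 3 (mod 4), a square root of 21 is 21^((79+1)/4) = 21^20 mod 79.
Repeated squaring: 21^2≡46, 21^4≡62, 21^8≡52, 21^16≡18 (mod 79).
21^20 = 21^(16+4) ≡ 10 (mod 79).
Check: 10² = 100 ≡ 21 (mod 79). The two roots are 10 and 69.

10, 69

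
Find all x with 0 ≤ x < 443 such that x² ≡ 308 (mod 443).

86, 357

Since 443 ≡ 3 (mod 4), a square root of 308 is 308^((443+1)/4) = 308^111 mod 443.
Repeated squaring: 308^2≡62, 308^4≡300, 308^8≡71, 308^16≡168, 308^32≡315, 308^64≡436 (mod 443).
308^111 = 308^(64+32+8+4+2+1) ≡ 86 (mod 443).
Check: 86² = 7396 ≡ 308 (mod 443). The two roots are 86 and 357.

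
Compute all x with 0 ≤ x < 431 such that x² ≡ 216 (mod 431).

94, 337

Since 431 ≡ 3 (mod 4), a square root of 216 is 216^((431+1)/4) = 216^108 mod 431.
Repeated squaring: 216^2≡108, 216^4≡27, 216^8≡298, 216^16≡18, 216^32≡324, 216^64≡243 (mod 431).
216^108 = 216^(64+32+8+4) ≡ 337 (mod 431).
Check: 337² = 113569 ≡ 216 (mod 431). The two roots are 94 and 337.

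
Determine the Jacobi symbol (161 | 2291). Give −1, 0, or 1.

Reciprocity: 161 ≡ 1 and 2291 ≡ 3 (mod 4), so (161/2291) = +(2291/161).
Reduce top mod 161: now compute (37/161).
Reciprocity: 37 ≡ 1 and 161 ≡ 1 (mod 4), so (37/161) = +(161/37).
Reduce top mod 37: now compute (13/37).
Reciprocity: 13 ≡ 1 and 37 ≡ 1 (mod 4), so (13/37) = +(37/13).
Reduce top mod 13: now compute (11/13).
Reciprocity: 11 ≡ 3 and 13 ≡ 1 (mod 4), so (11/13) = +(13/11).
Reduce top mod 11: now compute (2/11).
Pull out 2: since 11 ≡ 3 (mod 8), (2/11) = -1.
Reached (1/11) = 1. Collecting the sign flips along the way, the symbol is -1.

-1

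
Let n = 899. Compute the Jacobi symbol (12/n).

1

Pull out 2^2: since 899 ≡ 3 (mod 8), (2/899) = -1, so (2/899)^2 = +1.
Reciprocity: 3 ≡ 3 and 899 ≡ 3 (mod 4), so (3/899) = −(899/3).
Reduce top mod 3: now compute (2/3).
Pull out 2: since 3 ≡ 3 (mod 8), (2/3) = -1.
Reached (1/3) = 1. Collecting the sign flips along the way, the symbol is +1.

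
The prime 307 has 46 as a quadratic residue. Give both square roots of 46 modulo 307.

Since 307 ≡ 3 (mod 4), a square root of 46 is 46^((307+1)/4) = 46^77 mod 307.
Repeated squaring: 46^2≡274, 46^4≡168, 46^8≡287, 46^16≡93, 46^32≡53, 46^64≡46 (mod 307).
46^77 = 46^(64+8+4+1) ≡ 53 (mod 307).
Check: 53² = 2809 ≡ 46 (mod 307). The two roots are 53 and 254.

53, 254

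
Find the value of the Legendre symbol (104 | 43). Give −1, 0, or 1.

First reduce: 104 ≡ 18 (mod 43).
Pull out 2: since 43 ≡ 3 (mod 8), (2/43) = -1.
Reciprocity: 9 ≡ 1 and 43 ≡ 3 (mod 4), so (9/43) = +(43/9).
Reduce top mod 9: now compute (7/9).
Reciprocity: 7 ≡ 3 and 9 ≡ 1 (mod 4), so (7/9) = +(9/7).
Reduce top mod 7: now compute (2/7).
Pull out 2: since 7 ≡ 7 (mod 8), (2/7) = +1.
Reached (1/7) = 1. Collecting the sign flips along the way, the symbol is -1.

-1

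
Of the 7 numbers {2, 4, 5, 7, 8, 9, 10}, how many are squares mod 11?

3

(2/11) = -1 → non-residue.
(4/11) = +1 → QR.
(5/11) = +1 → QR.
(7/11) = -1 → non-residue.
(8/11) = -1 → non-residue.
(9/11) = +1 → QR.
(10/11) = -1 → non-residue.
Total quadratic residues among the 7: 3.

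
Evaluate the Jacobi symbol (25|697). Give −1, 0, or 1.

1

Reciprocity: 25 ≡ 1 and 697 ≡ 1 (mod 4), so (25/697) = +(697/25).
Reduce top mod 25: now compute (22/25).
Pull out 2: since 25 ≡ 1 (mod 8), (2/25) = +1.
Reciprocity: 11 ≡ 3 and 25 ≡ 1 (mod 4), so (11/25) = +(25/11).
Reduce top mod 11: now compute (3/11).
Reciprocity: 3 ≡ 3 and 11 ≡ 3 (mod 4), so (3/11) = −(11/3).
Reduce top mod 3: now compute (2/3).
Pull out 2: since 3 ≡ 3 (mod 8), (2/3) = -1.
Reached (1/3) = 1. Collecting the sign flips along the way, the symbol is +1.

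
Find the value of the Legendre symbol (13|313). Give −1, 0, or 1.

1

Euler's criterion: (13/313) ≡ 13^156 (mod 313).
13^2 ≡ 169 (mod 313)
13^4 ≡ 78 (mod 313)
13^8 ≡ 137 (mod 313)
13^16 ≡ 302 (mod 313)
13^32 ≡ 121 (mod 313)
13^64 ≡ 243 (mod 313)
13^128 ≡ 205 (mod 313)
13^156 = 13^(128+16+8+4) ≡ 1 (mod 313).
Result is 1, so (13/313) = 1.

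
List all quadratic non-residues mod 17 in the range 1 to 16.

Square k = 1,…,8 (k and 17−k give the same square):
1²=1, 2²=4, 3²=9, 4²=16, 5²≡8, 6²≡2, 7²≡15, 8²≡13 (mod 17).
The residues are {1, 2, 4, 8, 9, 13, 15, 16}; the non-residues are the remaining 8 nonzero classes.

3, 5, 6, 7, 10, 11, 12, 14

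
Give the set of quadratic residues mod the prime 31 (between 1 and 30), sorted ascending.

Square k = 1,…,15 (k and 31−k give the same square):
1²=1, 2²=4, 3²=9, 4²=16, 5²=25, 6²≡5, 7²≡18, 8²≡2, 9²≡19, 10²≡7, 11²≡28, 12²≡20, 13²≡14, 14²≡10, 15²≡8 (mod 31).
So the quadratic residues mod 31 are {1, 2, 4, 5, 7, 8, 9, 10, 14, 16, 18, 19, 20, 25, 28}.

1, 2, 4, 5, 7, 8, 9, 10, 14, 16, 18, 19, 20, 25, 28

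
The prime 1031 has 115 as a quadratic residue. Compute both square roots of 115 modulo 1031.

343, 688

Since 1031 ≡ 3 (mod 4), a square root of 115 is 115^((1031+1)/4) = 115^258 mod 1031.
Repeated squaring: 115^2≡853, 115^4≡754, 115^8≡435, 115^16≡552, 115^32≡559, 115^64≡88, 115^128≡527, 115^256≡390 (mod 1031).
115^258 = 115^(256+2) ≡ 688 (mod 1031).
Check: 688² = 473344 ≡ 115 (mod 1031). The two roots are 343 and 688.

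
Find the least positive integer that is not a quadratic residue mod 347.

(2/347) = −1, so 2 is the smallest positive non-residue mod 347.

2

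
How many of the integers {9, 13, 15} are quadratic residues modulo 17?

(9/17) = +1 → QR.
(13/17) = +1 → QR.
(15/17) = +1 → QR.
Total quadratic residues among the 3: 3.

3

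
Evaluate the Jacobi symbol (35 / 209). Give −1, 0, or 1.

Reciprocity: 35 ≡ 3 and 209 ≡ 1 (mod 4), so (35/209) = +(209/35).
Reduce top mod 35: now compute (34/35).
Pull out 2: since 35 ≡ 3 (mod 8), (2/35) = -1.
Reciprocity: 17 ≡ 1 and 35 ≡ 3 (mod 4), so (17/35) = +(35/17).
Reduce top mod 17: now compute (1/17).
Reached (1/17) = 1. Collecting the sign flips along the way, the symbol is -1.

-1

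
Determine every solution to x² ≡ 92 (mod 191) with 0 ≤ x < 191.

61, 130

Since 191 ≡ 3 (mod 4), a square root of 92 is 92^((191+1)/4) = 92^48 mod 191.
Repeated squaring: 92^2≡60, 92^4≡162, 92^8≡77, 92^16≡8, 92^32≡64 (mod 191).
92^48 = 92^(32+16) ≡ 130 (mod 191).
Check: 130² = 16900 ≡ 92 (mod 191). The two roots are 61 and 130.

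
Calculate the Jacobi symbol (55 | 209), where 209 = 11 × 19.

0

Reciprocity: 55 ≡ 3 and 209 ≡ 1 (mod 4), so (55/209) = +(209/55).
Reduce top mod 55: now compute (44/55).
Pull out 2^2: since 55 ≡ 7 (mod 8), (2/55) = +1, so (2/55)^2 = +1.
Reciprocity: 11 ≡ 3 and 55 ≡ 3 (mod 4), so (11/55) = −(55/11).
Reduce top mod 11: now compute (0/11).
Top reduces to 0: gcd > 1, so the symbol is 0.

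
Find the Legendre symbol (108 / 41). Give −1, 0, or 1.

-1

First reduce: 108 ≡ 26 (mod 41).
Pull out 2: since 41 ≡ 1 (mod 8), (2/41) = +1.
Reciprocity: 13 ≡ 1 and 41 ≡ 1 (mod 4), so (13/41) = +(41/13).
Reduce top mod 13: now compute (2/13).
Pull out 2: since 13 ≡ 5 (mod 8), (2/13) = -1.
Reached (1/13) = 1. Collecting the sign flips along the way, the symbol is -1.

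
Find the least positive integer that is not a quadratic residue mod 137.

(2/137) = +1, so 2 is a residue.
(3/137) = −1, so 3 is the smallest positive non-residue mod 137.

3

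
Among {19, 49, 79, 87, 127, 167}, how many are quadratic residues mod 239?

3

(19/239) = -1 → non-residue.
(49/239) = +1 → QR.
(79/239) = -1 → non-residue.
(87/239) = +1 → QR.
(127/239) = +1 → QR.
(167/239) = -1 → non-residue.
Total quadratic residues among the 6: 3.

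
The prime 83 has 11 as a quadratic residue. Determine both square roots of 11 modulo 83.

Since 83 ≡ 3 (mod 4), a square root of 11 is 11^((83+1)/4) = 11^21 mod 83.
Repeated squaring: 11^2≡38, 11^4≡33, 11^8≡10, 11^16≡17 (mod 83).
11^21 = 11^(16+4+1) ≡ 29 (mod 83).
Check: 29² = 841 ≡ 11 (mod 83). The two roots are 29 and 54.

29, 54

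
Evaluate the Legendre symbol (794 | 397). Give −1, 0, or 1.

0

First reduce: 794 ≡ 0 (mod 397).
Top reduces to 0: gcd > 1, so the symbol is 0.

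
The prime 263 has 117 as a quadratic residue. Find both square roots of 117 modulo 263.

88, 175

Since 263 ≡ 3 (mod 4), a square root of 117 is 117^((263+1)/4) = 117^66 mod 263.
Repeated squaring: 117^2≡13, 117^4≡169, 117^8≡157, 117^16≡190, 117^32≡69, 117^64≡27 (mod 263).
117^66 = 117^(64+2) ≡ 88 (mod 263).
Check: 88² = 7744 ≡ 117 (mod 263). The two roots are 88 and 175.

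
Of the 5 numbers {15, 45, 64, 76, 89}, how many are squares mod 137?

(15/137) = +1 → QR.
(45/137) = -1 → non-residue.
(64/137) = +1 → QR.
(76/137) = +1 → QR.
(89/137) = -1 → non-residue.
Total quadratic residues among the 5: 3.

3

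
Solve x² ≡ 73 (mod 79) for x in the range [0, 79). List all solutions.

28, 51

Since 79 ≡ 3 (mod 4), a square root of 73 is 73^((79+1)/4) = 73^20 mod 79.
Repeated squaring: 73^2≡36, 73^4≡32, 73^8≡76, 73^16≡9 (mod 79).
73^20 = 73^(16+4) ≡ 51 (mod 79).
Check: 51² = 2601 ≡ 73 (mod 79). The two roots are 28 and 51.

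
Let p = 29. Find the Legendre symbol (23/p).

Euler's criterion: (23/29) ≡ 23^14 (mod 29).
23^2 ≡ 7 (mod 29)
23^4 ≡ 20 (mod 29)
23^8 ≡ 23 (mod 29)
23^14 = 23^(8+4+2) ≡ 1 (mod 29).
Result is 1, so (23/29) = 1.

1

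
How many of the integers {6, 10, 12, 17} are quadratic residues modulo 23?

(6/23) = +1 → QR.
(10/23) = -1 → non-residue.
(12/23) = +1 → QR.
(17/23) = -1 → non-residue.
Total quadratic residues among the 4: 2.

2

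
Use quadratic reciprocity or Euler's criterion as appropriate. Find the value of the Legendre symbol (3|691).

Euler's criterion: (3/691) ≡ 3^345 (mod 691).
3^2 ≡ 9 (mod 691)
3^4 ≡ 81 (mod 691)
3^8 ≡ 342 (mod 691)
3^16 ≡ 185 (mod 691)
3^32 ≡ 366 (mod 691)
3^64 ≡ 593 (mod 691)
3^128 ≡ 621 (mod 691)
3^256 ≡ 63 (mod 691)
3^345 = 3^(256+64+16+8+1) ≡ 690 (mod 691).
Result is 690 ≡ −1, so (3/691) = −1.

-1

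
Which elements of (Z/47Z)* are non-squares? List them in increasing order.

Square k = 1,…,23 (k and 47−k give the same square):
1²=1, 2²=4, 3²=9, 4²=16, 5²=25, 6²=36, 7²≡2, 8²≡17, 9²≡34, 10²≡6, 11²≡27, 12²≡3, 13²≡28, 14²≡8, 15²≡37, 16²≡21, 17²≡7, 18²≡42, 19²≡32, 20²≡24, 21²≡18, 22²≡14, 23²≡12 (mod 47).
The residues are {1, 2, 3, 4, 6, 7, 8, 9, 12, 14, 16, 17, 18, 21, 24, 25, 27, 28, 32, 34, 36, 37, 42}; the non-residues are the remaining 23 nonzero classes.

5, 10, 11, 13, 15, 19, 20, 22, 23, 26, 29, 30, 31, 33, 35, 38, 39, 40, 41, 43, 44, 45, 46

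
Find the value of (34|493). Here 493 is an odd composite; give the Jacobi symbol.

0

Pull out 2: since 493 ≡ 5 (mod 8), (2/493) = -1.
Reciprocity: 17 ≡ 1 and 493 ≡ 1 (mod 4), so (17/493) = +(493/17).
Reduce top mod 17: now compute (0/17).
Top reduces to 0: gcd > 1, so the symbol is 0.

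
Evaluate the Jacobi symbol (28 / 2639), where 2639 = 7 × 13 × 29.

Pull out 2^2: since 2639 ≡ 7 (mod 8), (2/2639) = +1, so (2/2639)^2 = +1.
Reciprocity: 7 ≡ 3 and 2639 ≡ 3 (mod 4), so (7/2639) = −(2639/7).
Reduce top mod 7: now compute (0/7).
Top reduces to 0: gcd > 1, so the symbol is 0.

0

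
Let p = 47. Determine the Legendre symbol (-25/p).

-1

First reduce: -25 ≡ 22 (mod 47).
Pull out 2: since 47 ≡ 7 (mod 8), (2/47) = +1.
Reciprocity: 11 ≡ 3 and 47 ≡ 3 (mod 4), so (11/47) = −(47/11).
Reduce top mod 11: now compute (3/11).
Reciprocity: 3 ≡ 3 and 11 ≡ 3 (mod 4), so (3/11) = −(11/3).
Reduce top mod 3: now compute (2/3).
Pull out 2: since 3 ≡ 3 (mod 8), (2/3) = -1.
Reached (1/3) = 1. Collecting the sign flips along the way, the symbol is -1.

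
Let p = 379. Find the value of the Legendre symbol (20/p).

1

Euler's criterion: (20/379) ≡ 20^189 (mod 379).
20^2 ≡ 21 (mod 379)
20^4 ≡ 62 (mod 379)
20^8 ≡ 54 (mod 379)
20^16 ≡ 263 (mod 379)
20^32 ≡ 191 (mod 379)
20^64 ≡ 97 (mod 379)
20^128 ≡ 313 (mod 379)
20^189 = 20^(128+32+16+8+4+1) ≡ 1 (mod 379).
Result is 1, so (20/379) = 1.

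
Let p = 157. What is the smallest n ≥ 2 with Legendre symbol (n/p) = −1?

2

(2/157) = −1, so 2 is the smallest positive non-residue mod 157.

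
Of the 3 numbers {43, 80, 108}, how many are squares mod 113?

(43/113) = -1 → non-residue.
(80/113) = -1 → non-residue.
(108/113) = -1 → non-residue.
Total quadratic residues among the 3: 0.

0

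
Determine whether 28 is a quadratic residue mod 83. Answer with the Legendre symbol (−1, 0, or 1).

Pull out 2^2: since 83 ≡ 3 (mod 8), (2/83) = -1, so (2/83)^2 = +1.
Reciprocity: 7 ≡ 3 and 83 ≡ 3 (mod 4), so (7/83) = −(83/7).
Reduce top mod 7: now compute (6/7).
Pull out 2: since 7 ≡ 7 (mod 8), (2/7) = +1.
Reciprocity: 3 ≡ 3 and 7 ≡ 3 (mod 4), so (3/7) = −(7/3).
Reduce top mod 3: now compute (1/3).
Reached (1/3) = 1. Collecting the sign flips along the way, the symbol is +1.

1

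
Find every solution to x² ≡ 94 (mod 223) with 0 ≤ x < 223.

Since 223 ≡ 3 (mod 4), a square root of 94 is 94^((223+1)/4) = 94^56 mod 223.
Repeated squaring: 94^2≡139, 94^4≡143, 94^8≡156, 94^16≡29, 94^32≡172 (mod 223).
94^56 = 94^(32+16+8) ≡ 81 (mod 223).
Check: 81² = 6561 ≡ 94 (mod 223). The two roots are 81 and 142.

81, 142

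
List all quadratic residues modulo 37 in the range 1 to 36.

Square k = 1,…,18 (k and 37−k give the same square):
1²=1, 2²=4, 3²=9, 4²=16, 5²=25, 6²=36, 7²≡12, 8²≡27, 9²≡7, 10²≡26, 11²≡10, 12²≡33, 13²≡21, 14²≡11, 15²≡3, 16²≡34, 17²≡30, 18²≡28 (mod 37).
So the quadratic residues mod 37 are {1, 3, 4, 7, 9, 10, 11, 12, 16, 21, 25, 26, 27, 28, 30, 33, 34, 36}.

1,3,4,7,9,10,11,12,16,21,25,26,27,28,30,33,34,36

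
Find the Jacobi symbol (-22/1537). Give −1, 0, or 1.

First reduce: -22 ≡ 1515 (mod 1537).
Reciprocity: 1515 ≡ 3 and 1537 ≡ 1 (mod 4), so (1515/1537) = +(1537/1515).
Reduce top mod 1515: now compute (22/1515).
Pull out 2: since 1515 ≡ 3 (mod 8), (2/1515) = -1.
Reciprocity: 11 ≡ 3 and 1515 ≡ 3 (mod 4), so (11/1515) = −(1515/11).
Reduce top mod 11: now compute (8/11).
Pull out 2^3: since 11 ≡ 3 (mod 8), (2/11) = -1, so (2/11)^3 = -1.
Reached (1/11) = 1. Collecting the sign flips along the way, the symbol is -1.

-1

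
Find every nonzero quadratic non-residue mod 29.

Square k = 1,…,14 (k and 29−k give the same square):
1²=1, 2²=4, 3²=9, 4²=16, 5²=25, 6²≡7, 7²≡20, 8²≡6, 9²≡23, 10²≡13, 11²≡5, 12²≡28, 13²≡24, 14²≡22 (mod 29).
The residues are {1, 4, 5, 6, 7, 9, 13, 16, 20, 22, 23, 24, 25, 28}; the non-residues are the remaining 14 nonzero classes.

2,3,8,10,11,12,14,15,17,18,19,21,26,27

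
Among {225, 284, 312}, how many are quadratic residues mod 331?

(225/331) = +1 → QR.
(284/331) = +1 → QR.
(312/331) = -1 → non-residue.
Total quadratic residues among the 3: 2.

2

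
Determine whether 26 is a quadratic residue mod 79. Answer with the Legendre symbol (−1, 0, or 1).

1

Pull out 2: since 79 ≡ 7 (mod 8), (2/79) = +1.
Reciprocity: 13 ≡ 1 and 79 ≡ 3 (mod 4), so (13/79) = +(79/13).
Reduce top mod 13: now compute (1/13).
Reached (1/13) = 1. Collecting the sign flips along the way, the symbol is +1.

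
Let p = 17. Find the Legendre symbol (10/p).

-1

Pull out 2: since 17 ≡ 1 (mod 8), (2/17) = +1.
Reciprocity: 5 ≡ 1 and 17 ≡ 1 (mod 4), so (5/17) = +(17/5).
Reduce top mod 5: now compute (2/5).
Pull out 2: since 5 ≡ 5 (mod 8), (2/5) = -1.
Reached (1/5) = 1. Collecting the sign flips along the way, the symbol is -1.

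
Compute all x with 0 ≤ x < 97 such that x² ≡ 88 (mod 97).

31, 66

97 ≡ 1 (mod 4), so we find a root by search.
Trying successive values, 31² = 961 ≡ 88 (mod 97). The other root is 97 − 31 = 66.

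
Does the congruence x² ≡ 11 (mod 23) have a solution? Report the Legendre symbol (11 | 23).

Euler's criterion: (11/23) ≡ 11^11 (mod 23).
11^2 ≡ 6 (mod 23)
11^4 ≡ 13 (mod 23)
11^8 ≡ 8 (mod 23)
11^11 = 11^(8+2+1) ≡ 22 (mod 23).
Result is 22 ≡ −1, so (11/23) = −1.

-1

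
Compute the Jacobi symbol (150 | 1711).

Pull out 2: since 1711 ≡ 7 (mod 8), (2/1711) = +1.
Reciprocity: 75 ≡ 3 and 1711 ≡ 3 (mod 4), so (75/1711) = −(1711/75).
Reduce top mod 75: now compute (61/75).
Reciprocity: 61 ≡ 1 and 75 ≡ 3 (mod 4), so (61/75) = +(75/61).
Reduce top mod 61: now compute (14/61).
Pull out 2: since 61 ≡ 5 (mod 8), (2/61) = -1.
Reciprocity: 7 ≡ 3 and 61 ≡ 1 (mod 4), so (7/61) = +(61/7).
Reduce top mod 7: now compute (5/7).
Reciprocity: 5 ≡ 1 and 7 ≡ 3 (mod 4), so (5/7) = +(7/5).
Reduce top mod 5: now compute (2/5).
Pull out 2: since 5 ≡ 5 (mod 8), (2/5) = -1.
Reached (1/5) = 1. Collecting the sign flips along the way, the symbol is -1.

-1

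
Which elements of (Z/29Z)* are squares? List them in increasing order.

Square k = 1,…,14 (k and 29−k give the same square):
1²=1, 2²=4, 3²=9, 4²=16, 5²=25, 6²≡7, 7²≡20, 8²≡6, 9²≡23, 10²≡13, 11²≡5, 12²≡28, 13²≡24, 14²≡22 (mod 29).
So the quadratic residues mod 29 are {1, 4, 5, 6, 7, 9, 13, 16, 20, 22, 23, 24, 25, 28}.

1 4 5 6 7 9 13 16 20 22 23 24 25 28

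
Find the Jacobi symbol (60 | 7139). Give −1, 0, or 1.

Pull out 2^2: since 7139 ≡ 3 (mod 8), (2/7139) = -1, so (2/7139)^2 = +1.
Reciprocity: 15 ≡ 3 and 7139 ≡ 3 (mod 4), so (15/7139) = −(7139/15).
Reduce top mod 15: now compute (14/15).
Pull out 2: since 15 ≡ 7 (mod 8), (2/15) = +1.
Reciprocity: 7 ≡ 3 and 15 ≡ 3 (mod 4), so (7/15) = −(15/7).
Reduce top mod 7: now compute (1/7).
Reached (1/7) = 1. Collecting the sign flips along the way, the symbol is +1.

1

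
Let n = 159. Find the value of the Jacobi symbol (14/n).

1

Pull out 2: since 159 ≡ 7 (mod 8), (2/159) = +1.
Reciprocity: 7 ≡ 3 and 159 ≡ 3 (mod 4), so (7/159) = −(159/7).
Reduce top mod 7: now compute (5/7).
Reciprocity: 5 ≡ 1 and 7 ≡ 3 (mod 4), so (5/7) = +(7/5).
Reduce top mod 5: now compute (2/5).
Pull out 2: since 5 ≡ 5 (mod 8), (2/5) = -1.
Reached (1/5) = 1. Collecting the sign flips along the way, the symbol is +1.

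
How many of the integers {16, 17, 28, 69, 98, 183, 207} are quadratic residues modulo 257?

(16/257) = +1 → QR.
(17/257) = +1 → QR.
(28/257) = -1 → non-residue.
(69/257) = -1 → non-residue.
(98/257) = +1 → QR.
(183/257) = -1 → non-residue.
(207/257) = +1 → QR.
Total quadratic residues among the 7: 4.

4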